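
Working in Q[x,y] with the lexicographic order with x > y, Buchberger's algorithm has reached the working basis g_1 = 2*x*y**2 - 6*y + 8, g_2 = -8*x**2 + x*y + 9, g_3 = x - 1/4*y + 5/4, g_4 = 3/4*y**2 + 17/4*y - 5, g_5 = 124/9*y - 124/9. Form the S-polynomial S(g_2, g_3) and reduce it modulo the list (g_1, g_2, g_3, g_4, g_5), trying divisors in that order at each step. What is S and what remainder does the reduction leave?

S(g_2, g_3) = 1/8*x*y - 5/4*x - 9/8; remainder on division = 0.

lcm(LM(g_2), LM(g_3)) = x**2.
S = (lcm/LT(g_2))·g_2 − (lcm/LT(g_3))·g_3 = 1/8*x*y - 5/4*x - 9/8.
Reduce S modulo (g_1, g_2, g_3, g_4, g_5) in that order:
  leading term x*y: subtract (1/8*y)·g_3 from 1/8*x*y - 5/4*x - 9/8 → -5/4*x + 1/32*y**2 - 5/32*y - 9/8
  leading term x: subtract (-5/4)·g_3 from -5/4*x + 1/32*y**2 - 5/32*y - 9/8 → 1/32*y**2 - 15/32*y + 7/16
  leading term y**2: subtract (1/24)·g_4 from 1/32*y**2 - 15/32*y + 7/16 → -31/48*y + 31/48
  leading term y: subtract (-3/64)·g_5 from -31/48*y + 31/48 → 0
The remainder is 0, so this S-polynomial contributes no new basis element.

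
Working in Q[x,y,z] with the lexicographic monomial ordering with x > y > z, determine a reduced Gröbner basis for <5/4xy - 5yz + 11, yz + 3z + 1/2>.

Buchberger's algorithm terminates because the ascending chain of leading-term ideals stabilizes.

f_1 = 5/4xy - 5yz + 11, LT = xy.
f_2 = yz + 3z + 1/2, LT = yz.

S(f_1,f_2): lcm = xyz. S = -3xz - 1/2x - 4yz^2 + 44/5z.
  leading term xz: no divisor's leading term divides it; move -3xz to the remainder.
  leading term x: no divisor's leading term divides it; move -1/2x to the remainder.
  leading term yz^2: subtract (-4z)·f_2 from -4yz^2 + 44/5z → 12z^2 + 54/5z
  leading term z^2: no divisor's leading term divides it; move 12z^2 to the remainder.
  leading term z: no divisor's leading term divides it; move 54/5z to the remainder.
  remainder -3xz - 1/2x + 12z^2 + 54/5z ≠ 0; add g_3 = -3xz - 1/2x + 12z^2 + 54/5z to the basis.

The other S-polynomials (S(f_1,g_3), S(f_2,g_3)) all reduce to 0 modulo the current basis, so we have a Gröbner basis.

G = {xy + 12z + 54/5, xz + 1/6x - 4z^2 - 18/5z, yz + 3z + 1/2}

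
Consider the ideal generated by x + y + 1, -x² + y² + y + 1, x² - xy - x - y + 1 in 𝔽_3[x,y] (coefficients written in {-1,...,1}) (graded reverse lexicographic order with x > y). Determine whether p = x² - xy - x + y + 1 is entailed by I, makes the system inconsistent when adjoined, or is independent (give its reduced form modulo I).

x² - xy - x + y + 1 lies in I (it reduces to 0).

First compute the reduced Gröbner basis of I by Buchberger's algorithm.
f_1 = x + y + 1, LT = x.
f_2 = -x² + y² + y + 1, LT = x².
f_3 = x² - xy - x - y + 1, LT = x².

S(f_1,f_2): lcm = x². S = xy + y² + x + y + 1.
  reduce S modulo (f_1, f_2, f_3):
  remainder -y ≠ 0; add h_4 = -y to the basis.

The other S-polynomials (S(f_1,f_3), S(f_2,f_3), S(f_1,h_4), S(f_2,h_4), S(f_3,h_4)) all reduce to 0 modulo the current basis, so we have a Gröbner basis.
Inter-reduce: drop elements whose leading term is divisible by another's, tail-reduce, and make monic.
Reduced Gröbner basis: {x + 1, y}.
Label its elements g_1 = x + 1, g_2 = y.

Reduce p = x² - xy - x + y + 1 modulo G:
  leading term x²: subtract (x)·g_1 from x² - xy - x + y + 1 → -xy + x + y + 1
  leading term xy: subtract (-y)·g_1 from -xy + x + y + 1 → x - y + 1
  leading term x: subtract (1)·g_1 from x - y + 1 → -y
  leading term y: subtract (-1)·g_2 from -y → 0
  normal form = 0.
Since the normal form is 0, p ∈ I.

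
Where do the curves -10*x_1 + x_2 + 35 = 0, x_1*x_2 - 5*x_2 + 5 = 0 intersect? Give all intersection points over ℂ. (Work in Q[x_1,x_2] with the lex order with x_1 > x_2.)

{(4, 5), (9/2, 10)}

Compute a lex Gröbner basis by Buchberger's algorithm.
f_1 = -10*x_1 + x_2 + 35, LT = x_1.
f_2 = x_1*x_2 - 5*x_2 + 5, LT = x_1*x_2.

S(f_1,f_2): lcm = x_1*x_2. S = -1/10*x_2**2 + 3/2*x_2 - 5.
  reduce S modulo (f_1, f_2):
  remainder -1/10*x_2**2 + 3/2*x_2 - 5 ≠ 0; add h_3 = -1/10*x_2**2 + 3/2*x_2 - 5 to the basis.

The other S-polynomials (S(f_1,h_3), S(f_2,h_3)) all reduce to 0 modulo the current basis, so we have a Gröbner basis.
Inter-reduce: drop elements whose leading term is divisible by another's, tail-reduce, and make monic.
Reduced Gröbner basis: {x_1 - 1/10*x_2 - 7/2, x_2**2 - 15*x_2 + 50}.

The lex basis is triangular: the last element involves only x_2. Solving x_2**2 - 15*x_2 + 50 = 0 gives x_2 ∈ {5, 10}; substituting each value into the earlier elements determines the remaining variables.
  x_2 = 5: the earlier basis element becomes x_1 - 4 = 0, giving x_1 = 4 — point (4, 5).
  x_2 = 10: the earlier basis element becomes x_1 - 9/2 = 0, giving x_1 = 9/2 — point (9/2, 10).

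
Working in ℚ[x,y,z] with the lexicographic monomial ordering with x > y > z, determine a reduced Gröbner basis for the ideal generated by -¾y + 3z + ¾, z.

G = {y - 1, z}

f_1 = -¾y + 3z + ¾, LT = y.
f_2 = z, LT = z.

S(f_1,f_2): leading monomials are coprime, so the S-polynomial reduces to 0 (Buchberger's first criterion).
Every S-polynomial of the final basis reduces to 0, so we have a Gröbner basis.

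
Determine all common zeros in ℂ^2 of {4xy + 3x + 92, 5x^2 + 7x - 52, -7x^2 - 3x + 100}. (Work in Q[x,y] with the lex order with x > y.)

{(-4, 5)}

Compute a lex Gröbner basis by Buchberger's algorithm.
f_1 = 4xy + 3x + 92, LT = xy.
f_2 = 5x^2 + 7x - 52, LT = x^2.
f_3 = -7x^2 - 3x + 100, LT = x^2.

S(f_1,f_2): lcm = x^2y. S = 3/4x^2 - 7/5xy + 23x + 52/5y.
  leading term x^2: subtract (3/20)·f_2 from 3/4x^2 - 7/5xy + 23x + 52/5y → -7/5xy + 439/20x + 52/5y + 39/5
  leading term xy: subtract (-7/20)·f_1 from -7/5xy + 439/20x + 52/5y + 39/5 → 23x + 52/5y + 40
  leading term x: no divisor's leading term divides it; move 23x to the remainder.
  leading term y: no divisor's leading term divides it; move 52/5y to the remainder.
  leading term 1: no divisor's leading term divides it; move 40 to the remainder.
  remainder 23x + 52/5y + 40 ≠ 0; add h_4 = 23x + 52/5y + 40 to the basis.

S(f_1,f_3): lcm = x^2y. S = 3/4x^2 - 3/7xy + 23x + 100/7y.
  leading term x^2: subtract (3/20)·f_2 from 3/4x^2 - 3/7xy + 23x + 100/7y → -3/7xy + 439/20x + 100/7y + 39/5
  leading term xy: subtract (-3/28)·f_1 from -3/7xy + 439/20x + 100/7y + 39/5 → 1559/70x + 100/7y + 618/35
  leading term x: subtract (1559/1610)·h_4 from 1559/70x + 100/7y + 618/35 → 16966/4025y - 16966/805
  leading term y: no divisor's leading term divides it; move 16966/4025y to the remainder.
  leading term 1: no divisor's leading term divides it; move -16966/805 to the remainder.
  remainder 16966/4025y - 16966/805 ≠ 0; add h_5 = 16966/4025y - 16966/805 to the basis.

S(f_2,f_3): lcm = x^2. S = 34/35x + 136/35.
  leading term x: subtract (34/805)·h_4 from 34/35x + 136/35 → -1768/4025y + 1768/805
  leading term y: subtract (-52/499)·h_5 from -1768/4025y + 1768/805 → 0
  remainder 0.

S(f_1,h_4): lcm = xy. S = 3/4x - 52/115y^2 - 40/23y + 23.
  leading term x: subtract (3/92)·h_4 from 3/4x - 52/115y^2 - 40/23y + 23 → -52/115y^2 - 239/115y + 499/23
  leading term y^2: subtract (-910/8483y)·h_5 from -52/115y^2 - 239/115y + 499/23 → -499/115y + 499/23
  leading term y: subtract (-35/34)·h_5 from -499/115y + 499/23 → 0
  remainder 0.

S(f_2,h_4): lcm = x^2. S = -52/115xy - 39/115x - 52/5.
  leading term xy: subtract (-13/115)·f_1 from -52/115xy - 39/115x - 52/5 → 0
  remainder 0.

S(f_3,h_4): lcm = x^2. S = -52/115xy - 211/161x - 100/7.
  leading term xy: subtract (-13/115)·f_1 from -52/115xy - 211/161x - 100/7 → -34/35x - 136/35
  leading term x: subtract (-34/805)·h_4 from -34/35x - 136/35 → 1768/4025y - 1768/805
  leading term y: subtract (52/499)·h_5 from 1768/4025y - 1768/805 → 0
  remainder 0.

S(f_1,h_5): lcm = xy. S = 23/4x + 23.
  leading term x: subtract (1/4)·h_4 from 23/4x + 23 → -13/5y + 13
  leading term y: subtract (-10465/16966)·h_5 from -13/5y + 13 → 0
  remainder 0.

S(f_2,h_5): leading monomials are coprime, so the S-polynomial reduces to 0 (Buchberger's first criterion).
S(f_3,h_5): leading monomials are coprime, so the S-polynomial reduces to 0 (Buchberger's first criterion).
S(h_4,h_5): leading monomials are coprime, so the S-polynomial reduces to 0 (Buchberger's first criterion).
Every S-polynomial of the final basis reduces to 0, so we have a Gröbner basis.
Inter-reduce: drop elements whose leading term is divisible by another's, tail-reduce, and make monic.
Reduced Gröbner basis: {x + 4, y - 5}.

From the last basis element, y - 5 = 0, so y takes values in {5}. Each choice, substituted upward through the basis, yields the corresponding point(s) of the solution set.
  y = 5: the earlier basis element becomes x + 4 = 0, giving x = -4 — point (-4, 5).
A lex Gröbner basis triangularizes the system, enabling back-substitution.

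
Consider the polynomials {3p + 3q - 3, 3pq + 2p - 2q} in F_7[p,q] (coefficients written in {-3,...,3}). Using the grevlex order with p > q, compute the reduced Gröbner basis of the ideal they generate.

This is the nonlinear analogue of row-reducing a linear system.

f_1 = 3p + 3q - 3, LT = p.
f_2 = 3pq + 2p - 2q, LT = pq.

S(f_1,f_2): lcm = pq. S = q^2 - 3p + 2q.
  leading term q^2: no divisor's leading term divides it; move q^2 to the remainder.
  leading term p: subtract (-1)·f_1 from -3p + 2q → -2q - 3
  leading term q: no divisor's leading term divides it; move -2q to the remainder.
  leading term 1: no divisor's leading term divides it; move -3 to the remainder.
  remainder q^2 - 2q - 3 ≠ 0; add g_3 = q^2 - 2q - 3 to the basis.

The other S-polynomials (S(f_1,g_3), S(f_2,g_3)) all reduce to 0 modulo the current basis, so we have a Gröbner basis.
Inter-reduce: drop elements whose leading term is divisible by another's, tail-reduce, and make monic.

G = {q^2 - 2q - 3, p + q - 1}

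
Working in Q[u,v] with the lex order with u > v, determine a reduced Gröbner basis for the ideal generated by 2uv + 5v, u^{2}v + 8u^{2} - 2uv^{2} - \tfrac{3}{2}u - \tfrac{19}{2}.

f_1 = 2uv + 5v, LT = uv.
f_2 = u^{2}v + 8u^{2} - 2uv^{2} - \tfrac{3}{2}u - \tfrac{19}{2}, LT = u^{2}v.

S(f_1,f_2): lcm = u^{2}v. S = -8u^{2} + 2uv^{2} + \tfrac{5}{2}uv + \tfrac{3}{2}u + \tfrac{19}{2}.
  leading term u^{2}: no divisor's leading term divides it; move -8u^{2} to the remainder.
  leading term uv^{2}: subtract (v)·f_1 from 2uv^{2} + \tfrac{5}{2}uv + \tfrac{3}{2}u + \tfrac{19}{2} → \tfrac{5}{2}uv + \tfrac{3}{2}u - 5v^{2} + \tfrac{19}{2}
  leading term uv: subtract (\tfrac{5}{4})·f_1 from \tfrac{5}{2}uv + \tfrac{3}{2}u - 5v^{2} + \tfrac{19}{2} → \tfrac{3}{2}u - 5v^{2} - \tfrac{25}{4}v + \tfrac{19}{2}
  leading term u: no divisor's leading term divides it; move \tfrac{3}{2}u to the remainder.
  leading term v^{2}: no divisor's leading term divides it; move -5v^{2} to the remainder.
  leading term v: no divisor's leading term divides it; move -\tfrac{25}{4}v to the remainder.
  leading term 1: no divisor's leading term divides it; move \tfrac{19}{2} to the remainder.
  remainder -8u^{2} + \tfrac{3}{2}u - 5v^{2} - \tfrac{25}{4}v + \tfrac{19}{2} ≠ 0; add g_3 = -8u^{2} + \tfrac{3}{2}u - 5v^{2} - \tfrac{25}{4}v + \tfrac{19}{2} to the basis.

S(f_1,g_3): lcm = u^{2}v. S = \tfrac{43}{16}uv - \tfrac{5}{8}v^{3} - \tfrac{25}{32}v^{2} + \tfrac{19}{16}v.
  leading term uv: subtract (\tfrac{43}{32})·f_1 from \tfrac{43}{16}uv - \tfrac{5}{8}v^{3} - \tfrac{25}{32}v^{2} + \tfrac{19}{16}v → -\tfrac{5}{8}v^{3} - \tfrac{25}{32}v^{2} - \tfrac{177}{32}v
  leading term v^{3}: no divisor's leading term divides it; move -\tfrac{5}{8}v^{3} to the remainder.
  leading term v^{2}: no divisor's leading term divides it; move -\tfrac{25}{32}v^{2} to the remainder.
  leading term v: no divisor's leading term divides it; move -\tfrac{177}{32}v to the remainder.
  remainder -\tfrac{5}{8}v^{3} - \tfrac{25}{32}v^{2} - \tfrac{177}{32}v ≠ 0; add g_4 = -\tfrac{5}{8}v^{3} - \tfrac{25}{32}v^{2} - \tfrac{177}{32}v to the basis.

S(f_2,g_3): lcm = u^{2}v. S = 8u^{2} - 2uv^{2} + \tfrac{3}{16}uv - \tfrac{3}{2}u - \tfrac{5}{8}v^{3} - \tfrac{25}{32}v^{2} + \tfrac{19}{16}v - \tfrac{19}{2}.
  leading term u^{2}: subtract (-1)·g_3 from 8u^{2} - 2uv^{2} + \tfrac{3}{16}uv - \tfrac{3}{2}u - \tfrac{5}{8}v^{3} - \tfrac{25}{32}v^{2} + \tfrac{19}{16}v - \tfrac{19}{2} → -2uv^{2} + \tfrac{3}{16}uv - \tfrac{5}{8}v^{3} - \tfrac{185}{32}v^{2} - \tfrac{81}{16}v
  leading term uv^{2}: subtract (-v)·f_1 from -2uv^{2} + \tfrac{3}{16}uv - \tfrac{5}{8}v^{3} - \tfrac{185}{32}v^{2} - \tfrac{81}{16}v → \tfrac{3}{16}uv - \tfrac{5}{8}v^{3} - \tfrac{25}{32}v^{2} - \tfrac{81}{16}v
  leading term uv: subtract (\tfrac{3}{32})·f_1 from \tfrac{3}{16}uv - \tfrac{5}{8}v^{3} - \tfrac{25}{32}v^{2} - \tfrac{81}{16}v → -\tfrac{5}{8}v^{3} - \tfrac{25}{32}v^{2} - \tfrac{177}{32}v
  leading term v^{3}: subtract (1)·g_4 from -\tfrac{5}{8}v^{3} - \tfrac{25}{32}v^{2} - \tfrac{177}{32}v → 0
  remainder 0.

S(f_1,g_4): lcm = uv^{3}. S = -\tfrac{5}{4}uv^{2} - \tfrac{177}{20}uv + \tfrac{5}{2}v^{3}.
  leading term uv^{2}: subtract (-\tfrac{5}{8}v)·f_1 from -\tfrac{5}{4}uv^{2} - \tfrac{177}{20}uv + \tfrac{5}{2}v^{3} → -\tfrac{177}{20}uv + \tfrac{5}{2}v^{3} + \tfrac{25}{8}v^{2}
  leading term uv: subtract (-\tfrac{177}{40})·f_1 from -\tfrac{177}{20}uv + \tfrac{5}{2}v^{3} + \tfrac{25}{8}v^{2} → \tfrac{5}{2}v^{3} + \tfrac{25}{8}v^{2} + \tfrac{177}{8}v
  leading term v^{3}: subtract (-4)·g_4 from \tfrac{5}{2}v^{3} + \tfrac{25}{8}v^{2} + \tfrac{177}{8}v → 0
  remainder 0.

S(f_2,g_4): lcm = u^{2}v^{3}. S = \tfrac{27}{4}u^{2}v^{2} - \tfrac{177}{20}u^{2}v - 2uv^{4} - \tfrac{3}{2}uv^{2} - \tfrac{19}{2}v^{2}.
  leading term u^{2}v^{2}: subtract (\tfrac{27}{8}uv)·f_1 from \tfrac{27}{4}u^{2}v^{2} - \tfrac{177}{20}u^{2}v - 2uv^{4} - \tfrac{3}{2}uv^{2} - \tfrac{19}{2}v^{2} → -\tfrac{177}{20}u^{2}v - 2uv^{4} - \tfrac{147}{8}uv^{2} - \tfrac{19}{2}v^{2}
  leading term u^{2}v: subtract (-\tfrac{177}{40}u)·f_1 from -\tfrac{177}{20}u^{2}v - 2uv^{4} - \tfrac{147}{8}uv^{2} - \tfrac{19}{2}v^{2} → -2uv^{4} - \tfrac{147}{8}uv^{2} + \tfrac{177}{8}uv - \tfrac{19}{2}v^{2}
  leading term uv^{4}: subtract (-v^{3})·f_1 from -2uv^{4} - \tfrac{147}{8}uv^{2} + \tfrac{177}{8}uv - \tfrac{19}{2}v^{2} → -\tfrac{147}{8}uv^{2} + \tfrac{177}{8}uv + 5v^{4} - \tfrac{19}{2}v^{2}
  leading term uv^{2}: subtract (-\tfrac{147}{16}v)·f_1 from -\tfrac{147}{8}uv^{2} + \tfrac{177}{8}uv + 5v^{4} - \tfrac{19}{2}v^{2} → \tfrac{177}{8}uv + 5v^{4} + \tfrac{583}{16}v^{2}
  leading term uv: subtract (\tfrac{177}{16})·f_1 from \tfrac{177}{8}uv + 5v^{4} + \tfrac{583}{16}v^{2} → 5v^{4} + \tfrac{583}{16}v^{2} - \tfrac{885}{16}v
  leading term v^{4}: subtract (-8v)·g_4 from 5v^{4} + \tfrac{583}{16}v^{2} - \tfrac{885}{16}v → -\tfrac{25}{4}v^{3} - \tfrac{125}{16}v^{2} - \tfrac{885}{16}v
  leading term v^{3}: subtract (10)·g_4 from -\tfrac{25}{4}v^{3} - \tfrac{125}{16}v^{2} - \tfrac{885}{16}v → 0
  remainder 0.

S(g_3,g_4): leading monomials are coprime, so the S-polynomial reduces to 0 (Buchberger's first criterion).
Every S-polynomial of the final basis reduces to 0, so we have a Gröbner basis.
Inter-reduce: drop elements whose leading term is divisible by another's, tail-reduce, and make monic.

G = {u^{2} - \tfrac{3}{16}u + \tfrac{5}{8}v^{2} + \tfrac{25}{32}v - \tfrac{19}{16}, uv + \tfrac{5}{2}v, v^{3} + \tfrac{5}{4}v^{2} + \tfrac{177}{20}v}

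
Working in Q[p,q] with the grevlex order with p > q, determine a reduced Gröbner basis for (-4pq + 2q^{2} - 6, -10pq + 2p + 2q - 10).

f_1 = -4pq + 2q^{2} - 6, LT = pq.
f_2 = -10pq + 2p + 2q - 10, LT = pq.

S(f_1,f_2): lcm = pq. S = -\tfrac{1}{2}q^{2} + \tfrac{1}{5}p + \tfrac{1}{5}q + \tfrac{1}{2}.
  leading term q^{2}: no divisor's leading term divides it; move -\tfrac{1}{2}q^{2} to the remainder.
  leading term p: no divisor's leading term divides it; move \tfrac{1}{5}p to the remainder.
  leading term q: no divisor's leading term divides it; move \tfrac{1}{5}q to the remainder.
  leading term 1: no divisor's leading term divides it; move \tfrac{1}{2} to the remainder.
  remainder -\tfrac{1}{2}q^{2} + \tfrac{1}{5}p + \tfrac{1}{5}q + \tfrac{1}{2} ≠ 0; add g_3 = -\tfrac{1}{2}q^{2} + \tfrac{1}{5}p + \tfrac{1}{5}q + \tfrac{1}{2} to the basis.

S(f_1,g_3): lcm = pq^{2}. S = -\tfrac{1}{2}q^{3} + \tfrac{2}{5}p^{2} + \tfrac{2}{5}pq + p + \tfrac{3}{2}q.
  leading term q^{3}: subtract (q)·g_3 from -\tfrac{1}{2}q^{3} + \tfrac{2}{5}p^{2} + \tfrac{2}{5}pq + p + \tfrac{3}{2}q → \tfrac{2}{5}p^{2} + \tfrac{1}{5}pq - \tfrac{1}{5}q^{2} + p + q
  leading term p^{2}: no divisor's leading term divides it; move \tfrac{2}{5}p^{2} to the remainder.
  leading term pq: subtract (-\tfrac{1}{20})·f_1 from \tfrac{1}{5}pq - \tfrac{1}{5}q^{2} + p + q → -\tfrac{1}{10}q^{2} + p + q - \tfrac{3}{10}
  leading term q^{2}: subtract (\tfrac{1}{5})·g_3 from -\tfrac{1}{10}q^{2} + p + q - \tfrac{3}{10} → \tfrac{24}{25}p + \tfrac{24}{25}q - \tfrac{2}{5}
  leading term p: no divisor's leading term divides it; move \tfrac{24}{25}p to the remainder.
  leading term q: no divisor's leading term divides it; move \tfrac{24}{25}q to the remainder.
  leading term 1: no divisor's leading term divides it; move -\tfrac{2}{5} to the remainder.
  remainder \tfrac{2}{5}p^{2} + \tfrac{24}{25}p + \tfrac{24}{25}q - \tfrac{2}{5} ≠ 0; add g_4 = \tfrac{2}{5}p^{2} + \tfrac{24}{25}p + \tfrac{24}{25}q - \tfrac{2}{5} to the basis.

S(f_2,g_3): lcm = pq^{2}. S = \tfrac{2}{5}p^{2} + \tfrac{1}{5}pq - \tfrac{1}{5}q^{2} + p + q.
  leading term p^{2}: subtract (1)·g_4 from \tfrac{2}{5}p^{2} + \tfrac{1}{5}pq - \tfrac{1}{5}q^{2} + p + q → \tfrac{1}{5}pq - \tfrac{1}{5}q^{2} + \tfrac{1}{25}p + \tfrac{1}{25}q + \tfrac{2}{5}
  leading term pq: subtract (-\tfrac{1}{20})·f_1 from \tfrac{1}{5}pq - \tfrac{1}{5}q^{2} + \tfrac{1}{25}p + \tfrac{1}{25}q + \tfrac{2}{5} → -\tfrac{1}{10}q^{2} + \tfrac{1}{25}p + \tfrac{1}{25}q + \tfrac{1}{10}
  leading term q^{2}: subtract (\tfrac{1}{5})·g_3 from -\tfrac{1}{10}q^{2} + \tfrac{1}{25}p + \tfrac{1}{25}q + \tfrac{1}{10} → 0
  remainder 0.

S(f_1,g_4): lcm = p^{2}q. S = -\tfrac{1}{2}pq^{2} - \tfrac{12}{5}pq - \tfrac{12}{5}q^{2} + \tfrac{3}{2}p + q.
  leading term pq^{2}: subtract (\tfrac{1}{8}q)·f_1 from -\tfrac{1}{2}pq^{2} - \tfrac{12}{5}pq - \tfrac{12}{5}q^{2} + \tfrac{3}{2}p + q → -\tfrac{1}{4}q^{3} - \tfrac{12}{5}pq - \tfrac{12}{5}q^{2} + \tfrac{3}{2}p + \tfrac{7}{4}q
  leading term q^{3}: subtract (\tfrac{1}{2}q)·g_3 from -\tfrac{1}{4}q^{3} - \tfrac{12}{5}pq - \tfrac{12}{5}q^{2} + \tfrac{3}{2}p + \tfrac{7}{4}q → -\tfrac{5}{2}pq - \tfrac{5}{2}q^{2} + \tfrac{3}{2}p + \tfrac{3}{2}q
  leading term pq: subtract (\tfrac{5}{8})·f_1 from -\tfrac{5}{2}pq - \tfrac{5}{2}q^{2} + \tfrac{3}{2}p + \tfrac{3}{2}q → -\tfrac{15}{4}q^{2} + \tfrac{3}{2}p + \tfrac{3}{2}q + \tfrac{15}{4}
  leading term q^{2}: subtract (\tfrac{15}{2})·g_3 from -\tfrac{15}{4}q^{2} + \tfrac{3}{2}p + \tfrac{3}{2}q + \tfrac{15}{4} → 0
  remainder 0.

S(f_2,g_4): lcm = p^{2}q. S = -\tfrac{1}{5}p^{2} - \tfrac{13}{5}pq - \tfrac{12}{5}q^{2} + p + q.
  leading term p^{2}: subtract (-\tfrac{1}{2})·g_4 from -\tfrac{1}{5}p^{2} - \tfrac{13}{5}pq - \tfrac{12}{5}q^{2} + p + q → -\tfrac{13}{5}pq - \tfrac{12}{5}q^{2} + \tfrac{37}{25}p + \tfrac{37}{25}q - \tfrac{1}{5}
  leading term pq: subtract (\tfrac{13}{20})·f_1 from -\tfrac{13}{5}pq - \tfrac{12}{5}q^{2} + \tfrac{37}{25}p + \tfrac{37}{25}q - \tfrac{1}{5} → -\tfrac{37}{10}q^{2} + \tfrac{37}{25}p + \tfrac{37}{25}q + \tfrac{37}{10}
  leading term q^{2}: subtract (\tfrac{37}{5})·g_3 from -\tfrac{37}{10}q^{2} + \tfrac{37}{25}p + \tfrac{37}{25}q + \tfrac{37}{10} → 0
  remainder 0.

S(g_3,g_4): leading monomials are coprime, so the S-polynomial reduces to 0 (Buchberger's first criterion).
Every S-polynomial of the final basis reduces to 0, so we have a Gröbner basis.
Inter-reduce: drop elements whose leading term is divisible by another's, tail-reduce, and make monic.

G = {p^{2} + \tfrac{12}{5}p + \tfrac{12}{5}q - 1, pq - \tfrac{1}{5}p - \tfrac{1}{5}q + 1, q^{2} - \tfrac{2}{5}p - \tfrac{2}{5}q - 1}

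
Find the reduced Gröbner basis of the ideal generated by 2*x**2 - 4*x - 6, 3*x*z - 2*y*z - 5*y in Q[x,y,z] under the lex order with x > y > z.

f_1 = 2*x**2 - 4*x - 6, LT = x**2.
f_2 = 3*x*z - 2*y*z - 5*y, LT = x*z.

S(f_1,f_2): lcm = x**2*z. S = 2/3*x*y*z + 5/3*x*y - 2*x*z - 3*z.
  reduce S modulo (f_1, f_2):
  remainder 5/3*x*y + 4/9*y**2*z + 10/9*y**2 - 4/3*y*z - 10/3*y - 3*z ≠ 0; add g_3 = 5/3*x*y + 4/9*y**2*z + 10/9*y**2 - 4/3*y*z - 10/3*y - 3*z to the basis.

S(f_2,g_3): lcm = x*y*z. S = -4/15*y**2*z**2 - 4/3*y**2*z - 5/3*y**2 + 4/5*y*z**2 + 2*y*z + 9/5*z**2.
  reduce S modulo (f_1, f_2, g_3):
  remainder -4/15*y**2*z**2 - 4/3*y**2*z - 5/3*y**2 + 4/5*y*z**2 + 2*y*z + 9/5*z**2 ≠ 0; add g_4 = -4/15*y**2*z**2 - 4/3*y**2*z - 5/3*y**2 + 4/5*y*z**2 + 2*y*z + 9/5*z**2 to the basis.

The other S-polynomials (S(f_1,g_3), S(f_1,g_4), S(f_2,g_4), S(g_3,g_4)) all reduce to 0 modulo the current basis, so we have a Gröbner basis.

G = {x**2 - 2*x - 3, x*y + 4/15*y**2*z + 2/3*y**2 - 4/5*y*z - 2*y - 9/5*z, x*z - 2/3*y*z - 5/3*y, y**2*z**2 + 5*y**2*z + 25/4*y**2 - 3*y*z**2 - 15/2*y*z - 27/4*z**2}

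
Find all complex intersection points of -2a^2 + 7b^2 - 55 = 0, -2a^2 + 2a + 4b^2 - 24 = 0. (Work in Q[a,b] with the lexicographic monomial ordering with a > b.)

{(-2, -3), (-2, 3), (13/3, -sqrt(119)/3), (13/3, sqrt(119)/3)}

Compute a lex Gröbner basis by Buchberger's algorithm.
f_1 = -2a^2 + 7b^2 - 55, LT = a^2.
f_2 = -2a^2 + 2a + 4b^2 - 24, LT = a^2.

S(f_1,f_2): lcm = a^2. S = a - 3/2b^2 + 31/2.
  leading term a: no divisor's leading term divides it; move a to the remainder.
  leading term b^2: no divisor's leading term divides it; move -3/2b^2 to the remainder.
  leading term 1: no divisor's leading term divides it; move 31/2 to the remainder.
  remainder a - 3/2b^2 + 31/2 ≠ 0; add h_3 = a - 3/2b^2 + 31/2 to the basis.

S(f_1,h_3): lcm = a^2. S = 3/2ab^2 - 31/2a - 7/2b^2 + 55/2.
  leading term ab^2: subtract (3/2b^2)·h_3 from 3/2ab^2 - 31/2a - 7/2b^2 + 55/2 → -31/2a + 9/4b^4 - 107/4b^2 + 55/2
  leading term a: subtract (-31/2)·h_3 from -31/2a + 9/4b^4 - 107/4b^2 + 55/2 → 9/4b^4 - 50b^2 + 1071/4
  leading term b^4: no divisor's leading term divides it; move 9/4b^4 to the remainder.
  leading term b^2: no divisor's leading term divides it; move -50b^2 to the remainder.
  leading term 1: no divisor's leading term divides it; move 1071/4 to the remainder.
  remainder 9/4b^4 - 50b^2 + 1071/4 ≠ 0; add h_4 = 9/4b^4 - 50b^2 + 1071/4 to the basis.

The other S-polynomials (S(f_2,h_3), S(f_1,h_4), S(f_2,h_4), S(h_3,h_4)) all reduce to 0 modulo the current basis, so we have a Gröbner basis.
Inter-reduce: drop elements whose leading term is divisible by another's, tail-reduce, and make monic.
Reduced Gröbner basis: {a - 3/2b^2 + 31/2, b^4 - 200/9b^2 + 119}.

A lex Gröbner basis eliminates variables successively. Here b^4 - 200/9b^2 + 119 depends only on b, with roots {-3, 3, -sqrt(119)/3, sqrt(119)/3}; lifting each root through the earlier basis elements recovers the full solutions.
  b = -3: the earlier basis element becomes a + 2 = 0, giving a = -2 — point (-2, -3).
  b = 3: the earlier basis element becomes a + 2 = 0, giving a = -2 — point (-2, 3).
  b = -sqrt(119)/3: the earlier basis element becomes a - 13/3 = 0, giving a = 13/3 — point (13/3, -sqrt(119)/3).
  b = sqrt(119)/3: the earlier basis element becomes a - 13/3 = 0, giving a = 13/3 — point (13/3, sqrt(119)/3).
Check: every point annihilates each of the original generators.
Zero-dimensionality of the ideal guarantees finitely many solutions over ℂ.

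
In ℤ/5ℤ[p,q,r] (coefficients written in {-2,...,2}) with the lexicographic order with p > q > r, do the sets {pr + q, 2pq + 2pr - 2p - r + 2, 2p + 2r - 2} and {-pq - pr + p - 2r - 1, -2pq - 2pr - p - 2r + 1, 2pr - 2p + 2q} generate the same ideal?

Two ideals are equal iff their reduced Gröbner bases coincide (the reduced basis is unique for a fixed ordering).
Buchberger on the first generating set:
f_1 = pr + q, LT = pr.
f_2 = 2pq + 2pr - 2p - r + 2, LT = pq.
f_3 = 2p + 2r - 2, LT = p.

S(f_1,f_2): lcm = pqr. S = -pr² + pr + q² - 2r² - r.
  leading term pr²: subtract (-r)·f_1 from -pr² + pr + q² - 2r² - r → pr + q² + qr - 2r² - r
  leading term pr: subtract (1)·f_1 from pr + q² + qr - 2r² - r → q² + qr - q - 2r² - r
  leading term q²: no divisor's leading term divides it; move q² to the remainder.
  leading term qr: no divisor's leading term divides it; move qr to the remainder.
  leading term q: no divisor's leading term divides it; move -q to the remainder.
  leading term r²: no divisor's leading term divides it; move -2r² to the remainder.
  leading term r: no divisor's leading term divides it; move -r to the remainder.
  remainder q² + qr - q - 2r² - r ≠ 0; add g_4 = q² + qr - q - 2r² - r to the basis.

S(f_1,f_3): lcm = pr. S = q - r² + r.
  leading term q: no divisor's leading term divides it; move q to the remainder.
  leading term r²: no divisor's leading term divides it; move -r² to the remainder.
  leading term r: no divisor's leading term divides it; move r to the remainder.
  remainder q - r² + r ≠ 0; add g_5 = q - r² + r to the basis.

S(f_2,f_3): lcm = pq. S = pr - p - qr + q + 2r + 1.
  leading term pr: subtract (1)·f_1 from pr - p - qr + q + 2r + 1 → -p - qr + 2r + 1
  leading term p: subtract (2)·f_3 from -p - qr + 2r + 1 → -qr - 2r
  leading term qr: subtract (-r)·g_5 from -qr - 2r → -r³ + r² - 2r
  leading term r³: no divisor's leading term divides it; move -r³ to the remainder.
  leading term r²: no divisor's leading term divides it; move r² to the remainder.
  leading term r: no divisor's leading term divides it; move -2r to the remainder.
  remainder -r³ + r² - 2r ≠ 0; add g_6 = -r³ + r² - 2r to the basis.

The other S-polynomials (S(f_1,g_4), S(f_2,g_4), S(f_3,g_4), S(f_1,g_5), S(f_2,g_5), S(f_3,g_5), S(g_4,g_5), S(f_1,g_6), S(f_2,g_6), S(f_3,g_6), S(g_4,g_6), S(g_5,g_6)) all reduce to 0 modulo the current basis, so we have a Gröbner basis.
Inter-reduce: drop elements whose leading term is divisible by another's, tail-reduce, and make monic.
Reduced Gröbner basis: {p + r - 1, q - r² + r, r³ - r² + 2r}.

Buchberger on the second generating set:
h_1 = -pq - pr + p - 2r - 1, LT = pq.
h_2 = -2pq - 2pr - p - 2r + 1, LT = pq.
h_3 = 2pr - 2p + 2q, LT = pr.

S(h_1,h_2): lcm = pq. S = p + r - 1.
  leading term p: no divisor's leading term divides it; move p to the remainder.
  leading term r: no divisor's leading term divides it; move r to the remainder.
  leading term 1: no divisor's leading term divides it; move -1 to the remainder.
  remainder p + r - 1 ≠ 0; add k_4 = p + r - 1 to the basis.

S(h_1,h_3): lcm = pqr. S = pq + pr² - pr - q² + 2r² + r.
  leading term pq: subtract (-1)·h_1 from pq + pr² - pr - q² + 2r² + r → pr² - 2pr + p - q² + 2r² - r - 1
  leading term pr²: subtract (-2r)·h_3 from pr² - 2pr + p - q² + 2r² - r - 1 → -pr + p - q² - qr + 2r² - r - 1
  leading term pr: subtract (2)·h_3 from -pr + p - q² - qr + 2r² - r - 1 → -q² - qr + q + 2r² - r - 1
  leading term q²: no divisor's leading term divides it; move -q² to the remainder.
  leading term qr: no divisor's leading term divides it; move -qr to the remainder.
  leading term q: no divisor's leading term divides it; move q to the remainder.
  leading term r²: no divisor's leading term divides it; move 2r² to the remainder.
  leading term r: no divisor's leading term divides it; move -r to the remainder.
  leading term 1: no divisor's leading term divides it; move -1 to the remainder.
  remainder -q² - qr + q + 2r² - r - 1 ≠ 0; add k_5 = -q² - qr + q + 2r² - r - 1 to the basis.

S(h_2,h_3): lcm = pqr. S = pq + pr² - 2pr - q² + r² + 2r.
  leading term pq: subtract (-1)·h_1 from pq + pr² - 2pr - q² + r² + 2r → pr² + 2pr + p - q² + r² - 1
  leading term pr²: subtract (-2r)·h_3 from pr² + 2pr + p - q² + r² - 1 → -2pr + p - q² - qr + r² - 1
  leading term pr: subtract (-1)·h_3 from -2pr + p - q² - qr + r² - 1 → -p - q² - qr + 2q + r² - 1
  leading term p: subtract (-1)·k_4 from -p - q² - qr + 2q + r² - 1 → -q² - qr + 2q + r² + r - 2
  leading term q²: subtract (1)·k_5 from -q² - qr + 2q + r² + r - 2 → q - r² + 2r - 1
  leading term q: no divisor's leading term divides it; move q to the remainder.
  leading term r²: no divisor's leading term divides it; move -r² to the remainder.
  leading term r: no divisor's leading term divides it; move 2r to the remainder.
  leading term 1: no divisor's leading term divides it; move -1 to the remainder.
  remainder q - r² + 2r - 1 ≠ 0; add k_6 = q - r² + 2r - 1 to the basis.

S(h_1,k_4): lcm = pq. S = pr - p - qr + q + 2r + 1.
  leading term pr: subtract (-2)·h_3 from pr - p - qr + q + 2r + 1 → -qr + 2r + 1
  leading term qr: subtract (-r)·k_6 from -qr + 2r + 1 → -r³ + 2r² + r + 1
  leading term r³: no divisor's leading term divides it; move -r³ to the remainder.
  leading term r²: no divisor's leading term divides it; move 2r² to the remainder.
  leading term r: no divisor's leading term divides it; move r to the remainder.
  leading term 1: no divisor's leading term divides it; move 1 to the remainder.
  remainder -r³ + 2r² + r + 1 ≠ 0; add k_7 = -r³ + 2r² + r + 1 to the basis.

The other S-polynomials (S(h_2,k_4), S(h_3,k_4), S(h_1,k_5), S(h_2,k_5), S(h_3,k_5), S(k_4,k_5), S(h_1,k_6), S(h_2,k_6), S(h_3,k_6), S(k_4,k_6), S(k_5,k_6), S(h_1,k_7), S(h_2,k_7), S(h_3,k_7), S(k_4,k_7), S(k_5,k_7), S(k_6,k_7)) all reduce to 0 modulo the current basis, so we have a Gröbner basis.
Inter-reduce: drop elements whose leading term is divisible by another's, tail-reduce, and make monic.
Reduced Gröbner basis: {p + r - 1, q - r² + 2r - 1, r³ - 2r² - r - 1}.

Since the reduced bases disagree, the two ideals are not the same.

No, the ideals differ.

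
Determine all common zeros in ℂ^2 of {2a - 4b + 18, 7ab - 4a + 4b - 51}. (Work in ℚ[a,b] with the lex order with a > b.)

Compute a lex Gröbner basis by Buchberger's algorithm.
f_1 = 2a - 4b + 18, LT = a.
f_2 = 7ab - 4a + 4b - 51, LT = ab.

S(f_1,f_2): lcm = ab. S = 4/7a - 2b² + 59/7b + 51/7.
  leading term a: subtract (2/7)·f_1 from 4/7a - 2b² + 59/7b + 51/7 → -2b² + 67/7b + 15/7
  leading term b²: no divisor's leading term divides it; move -2b² to the remainder.
  leading term b: no divisor's leading term divides it; move 67/7b to the remainder.
  leading term 1: no divisor's leading term divides it; move 15/7 to the remainder.
  remainder -2b² + 67/7b + 15/7 ≠ 0; add h_3 = -2b² + 67/7b + 15/7 to the basis.

S(f_1,h_3): leading monomials are coprime, so the S-polynomial reduces to 0 (Buchberger's first criterion).
S(f_2,h_3): lcm = ab². S = 59/14ab + 15/14a + 4/7b² - 51/7b.
  leading term ab: subtract (59/28b)·f_1 from 59/14ab + 15/14a + 4/7b² - 51/7b → 15/14a + 9b² - 633/14b
  leading term a: subtract (15/28)·f_1 from 15/14a + 9b² - 633/14b → 9b² - 603/14b - 135/14
  leading term b²: subtract (-9/2)·h_3 from 9b² - 603/14b - 135/14 → 0
  remainder 0.

Every S-polynomial of the final basis reduces to 0, so we have a Gröbner basis.
Inter-reduce: drop elements whose leading term is divisible by another's, tail-reduce, and make monic.
Reduced Gröbner basis: {a - 2b + 9, b² - 67/14b - 15/14}.

A lex Gröbner basis eliminates variables successively. Here b² - 67/14b - 15/14 depends only on b, with roots {-3/14, 5}; lifting each root through the earlier basis elements recovers the full solutions.
  b = -3/14: the earlier basis element becomes a + 66/7 = 0, giving a = -66/7 — point (-66/7, -3/14).
  b = 5: the earlier basis element becomes a - 1 = 0, giving a = 1 — point (1, 5).
Each listed point satisfies every original equation (direct substitution).
A lex Gröbner basis triangularizes the system, enabling back-substitution.

{(-66/7, -3/14), (1, 5)}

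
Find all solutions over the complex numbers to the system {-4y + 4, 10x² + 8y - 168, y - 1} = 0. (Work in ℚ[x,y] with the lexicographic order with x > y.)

Compute a lex Gröbner basis by Buchberger's algorithm.
f_1 = -4y + 4, LT = y.
f_2 = 10x² + 8y - 168, LT = x².
f_3 = y - 1, LT = y.

The S-polynomials (S(f_1,f_2), S(f_1,f_3), S(f_2,f_3)) all reduce to 0 modulo the current basis, so we have a Gröbner basis.
Inter-reduce: drop elements whose leading term is divisible by another's, tail-reduce, and make monic.
Reduced Gröbner basis: {x² - 16, y - 1}.

Elimination: the polynomial y - 1 lies in the elimination ideal for y, so y ∈ {1}. For each such y, the remaining basis elements (now univariate) give the rest of the solution.
  y = 1: the earlier basis element becomes x² - 16 = 0, giving x = -4, 4 — points (-4, 1), (4, 1).
Zero-dimensionality of the ideal guarantees finitely many solutions over ℂ.

{(-4, 1), (4, 1)}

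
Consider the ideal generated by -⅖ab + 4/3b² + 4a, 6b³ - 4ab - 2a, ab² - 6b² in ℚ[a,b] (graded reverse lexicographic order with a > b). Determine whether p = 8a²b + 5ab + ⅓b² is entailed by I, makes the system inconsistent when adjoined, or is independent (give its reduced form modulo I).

8a²b + 5ab + ⅓b² lies in I (it reduces to 0).

First compute the reduced Gröbner basis of I by Buchberger's algorithm.
f_1 = -⅖ab + 4/3b² + 4a, LT = ab.
f_2 = 6b³ - 4ab - 2a, LT = b³.
f_3 = ab² - 6b², LT = ab².

S(f_1,f_2): lcm = ab³. S = -10/3b⁴ + ⅔a²b - 10ab² + ⅓a².
  leading term b⁴: subtract (-5/9b)·f_2 from -10/3b⁴ + ⅔a²b - 10ab² + ⅓a² → ⅔a²b - 110/9ab² + ⅓a² - 10/9ab
  leading term a²b: subtract (-5/3a)·f_1 from ⅔a²b - 110/9ab² + ⅓a² - 10/9ab → -10ab² + 7a² - 10/9ab
  leading term ab²: subtract (25b)·f_1 from -10ab² + 7a² - 10/9ab → -100/3b³ + 7a² - 910/9ab
  leading term b³: subtract (-50/9)·f_2 from -100/3b³ + 7a² - 910/9ab → 7a² - 370/3ab - 100/9a
  leading term a²: no divisor's leading term divides it; move 7a² to the remainder.
  leading term ab: subtract (925/3)·f_1 from -370/3ab - 100/9a → -3700/9b² - 11200/9a
  leading term b²: no divisor's leading term divides it; move -3700/9b² to the remainder.
  leading term a: no divisor's leading term divides it; move -11200/9a to the remainder.
  remainder 7a² - 3700/9b² - 11200/9a ≠ 0; add h_4 = 7a² - 3700/9b² - 11200/9a to the basis.

S(f_1,f_3): lcm = ab². S = -10/3b³ - 10ab + 6b².
  leading term b³: subtract (-5/9)·f_2 from -10/3b³ - 10ab + 6b² → -110/9ab + 6b² - 10/9a
  leading term ab: subtract (275/9)·f_1 from -110/9ab + 6b² - 10/9a → -938/27b² - 370/3a
  leading term b²: no divisor's leading term divides it; move -938/27b² to the remainder.
  leading term a: no divisor's leading term divides it; move -370/3a to the remainder.
  remainder -938/27b² - 370/3a ≠ 0; add h_5 = -938/27b² - 370/3a to the basis.

S(f_2,f_3): lcm = ab³. S = -⅔a²b + 6b³ - ⅓a².
  leading term a²b: subtract (5/3a)·f_1 from -⅔a²b + 6b³ - ⅓a² → -20/9ab² + 6b³ - 7a²
  leading term ab²: subtract (50/9b)·f_1 from -20/9ab² + 6b³ - 7a² → -38/27b³ - 7a² - 200/9ab
  leading term b³: subtract (-19/81)·f_2 from -38/27b³ - 7a² - 200/9ab → -7a² - 1876/81ab - 38/81a
  leading term a²: subtract (-1)·h_4 from -7a² - 1876/81ab - 38/81a → -1876/81ab - 3700/9b² - 100838/81a
  leading term ab: subtract (4690/81)·f_1 from -1876/81ab - 3700/9b² - 100838/81a → -118660/243b² - 39866/27a
  leading term b²: subtract (59330/4221)·h_5 from -118660/243b² - 39866/27a → 1084982/4221a
  leading term a: no divisor's leading term divides it; move 1084982/4221a to the remainder.
  remainder 1084982/4221a ≠ 0; add h_6 = 1084982/4221a to the basis.

The other S-polynomials (S(f_1,h_4), S(f_2,h_4), S(f_3,h_4), S(f_1,h_5), S(f_2,h_5), S(f_3,h_5), S(h_4,h_5), S(f_1,h_6), S(f_2,h_6), S(f_3,h_6), S(h_4,h_6), S(h_5,h_6)) all reduce to 0 modulo the current basis, so we have a Gröbner basis.
Inter-reduce: drop elements whose leading term is divisible by another's, tail-reduce, and make monic.
Reduced Gröbner basis: {b², a}.
Label its elements g_1 = b², g_2 = a.

Reduce p = 8a²b + 5ab + ⅓b² modulo G:
  leading term a²b: subtract (8ab)·g_2 from 8a²b + 5ab + ⅓b² → 5ab + ⅓b²
  leading term ab: subtract (5b)·g_2 from 5ab + ⅓b² → ⅓b²
  leading term b²: subtract (⅓)·g_1 from ⅓b² → 0
  normal form = 0.
Since the normal form is 0, p ∈ I.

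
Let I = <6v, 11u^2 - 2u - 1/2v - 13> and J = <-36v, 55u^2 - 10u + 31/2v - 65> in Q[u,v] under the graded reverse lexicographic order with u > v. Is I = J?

Yes, the ideals are equal.

For a fixed monomial order, each ideal has a unique reduced Gröbner basis; comparing bases decides equality.
Buchberger on the first generating set:
f_1 = 6v, LT = v.
f_2 = 11u^2 - 2u - 1/2v - 13, LT = u^2.

The S-polynomials (S(f_1,f_2)) all reduce to 0 modulo the current basis, so we have a Gröbner basis.
Inter-reduce: drop elements whose leading term is divisible by another's, tail-reduce, and make monic.
Reduced Gröbner basis: {u^2 - 2/11u - 13/11, v}.

Buchberger on the second generating set:
h_1 = -36v, LT = v.
h_2 = 55u^2 - 10u + 31/2v - 65, LT = u^2.

The S-polynomials (S(h_1,h_2)) all reduce to 0 modulo the current basis, so we have a Gröbner basis.
Inter-reduce: drop elements whose leading term is divisible by another's, tail-reduce, and make monic.
Reduced Gröbner basis: {u^2 - 2/11u - 13/11, v}.

These coincide, so the ideals are equal.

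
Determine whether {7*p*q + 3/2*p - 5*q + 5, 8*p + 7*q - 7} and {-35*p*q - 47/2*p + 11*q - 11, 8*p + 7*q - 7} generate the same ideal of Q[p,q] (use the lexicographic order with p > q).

Yes, the ideals are equal.

For a fixed monomial order, each ideal has a unique reduced Gröbner basis; comparing bases decides equality.
Buchberger on the first generating set:
f_1 = 7*p*q + 3/2*p - 5*q + 5, LT = p*q.
f_2 = 8*p + 7*q - 7, LT = p.

S(f_1,f_2): lcm = p*q. S = 3/14*p - 7/8*q**2 + 9/56*q + 5/7.
  reduce S modulo (f_1, f_2):
  remainder -7/8*q**2 - 3/112*q + 101/112 ≠ 0; add g_3 = -7/8*q**2 - 3/112*q + 101/112 to the basis.

The other S-polynomials (S(f_1,g_3), S(f_2,g_3)) all reduce to 0 modulo the current basis, so we have a Gröbner basis.
Inter-reduce: drop elements whose leading term is divisible by another's, tail-reduce, and make monic.
Reduced Gröbner basis: {p + 7/8*q - 7/8, q**2 + 3/98*q - 101/98}.

Buchberger on the second generating set:
h_1 = -35*p*q - 47/2*p + 11*q - 11, LT = p*q.
h_2 = 8*p + 7*q - 7, LT = p.

S(h_1,h_2): lcm = p*q. S = 47/70*p - 7/8*q**2 + 157/280*q + 11/35.
  reduce S modulo (h_1, h_2):
  remainder -7/8*q**2 - 3/112*q + 101/112 ≠ 0; add k_3 = -7/8*q**2 - 3/112*q + 101/112 to the basis.

The other S-polynomials (S(h_1,k_3), S(h_2,k_3)) all reduce to 0 modulo the current basis, so we have a Gröbner basis.
Inter-reduce: drop elements whose leading term is divisible by another's, tail-reduce, and make monic.
Reduced Gröbner basis: {p + 7/8*q - 7/8, q**2 + 3/98*q - 101/98}.

Same reduced basis, so the two generating sets span the same ideal.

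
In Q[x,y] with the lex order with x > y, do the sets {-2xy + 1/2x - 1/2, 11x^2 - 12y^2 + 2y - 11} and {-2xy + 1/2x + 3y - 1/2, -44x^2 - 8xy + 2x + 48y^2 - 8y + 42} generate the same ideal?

No, the ideals differ.

Equality of ideals is decidable: compute both reduced Gröbner bases (unique for the ordering) and check whether they agree.
Buchberger on the first generating set:
f_1 = -2xy + 1/2x - 1/2, LT = xy.
f_2 = 11x^2 - 12y^2 + 2y - 11, LT = x^2.

S(f_1,f_2): lcm = x^2y. S = -1/4x^2 + 1/4x + 12/11y^3 - 2/11y^2 + y.
  leading term x^2: subtract (-1/44)·f_2 from -1/4x^2 + 1/4x + 12/11y^3 - 2/11y^2 + y → 1/4x + 12/11y^3 - 5/11y^2 + 23/22y - 1/4
  leading term x: no divisor's leading term divides it; move 1/4x to the remainder.
  leading term y^3: no divisor's leading term divides it; move 12/11y^3 to the remainder.
  leading term y^2: no divisor's leading term divides it; move -5/11y^2 to the remainder.
  leading term y: no divisor's leading term divides it; move 23/22y to the remainder.
  leading term 1: no divisor's leading term divides it; move -1/4 to the remainder.
  remainder 1/4x + 12/11y^3 - 5/11y^2 + 23/22y - 1/4 ≠ 0; add g_3 = 1/4x + 12/11y^3 - 5/11y^2 + 23/22y - 1/4 to the basis.

S(f_1,g_3): lcm = xy. S = -1/4x - 48/11y^4 + 20/11y^3 - 46/11y^2 + y + 1/4.
  leading term x: subtract (-1)·g_3 from -1/4x - 48/11y^4 + 20/11y^3 - 46/11y^2 + y + 1/4 → -48/11y^4 + 32/11y^3 - 51/11y^2 + 45/22y
  leading term y^4: no divisor's leading term divides it; move -48/11y^4 to the remainder.
  leading term y^3: no divisor's leading term divides it; move 32/11y^3 to the remainder.
  leading term y^2: no divisor's leading term divides it; move -51/11y^2 to the remainder.
  leading term y: no divisor's leading term divides it; move 45/22y to the remainder.
  remainder -48/11y^4 + 32/11y^3 - 51/11y^2 + 45/22y ≠ 0; add g_4 = -48/11y^4 + 32/11y^3 - 51/11y^2 + 45/22y to the basis.

The other S-polynomials (S(f_2,g_3), S(f_1,g_4), S(f_2,g_4), S(g_3,g_4)) all reduce to 0 modulo the current basis, so we have a Gröbner basis.
Inter-reduce: drop elements whose leading term is divisible by another's, tail-reduce, and make monic.
Reduced Gröbner basis: {x + 48/11y^3 - 20/11y^2 + 46/11y - 1, y^4 - 2/3y^3 + 17/16y^2 - 15/32y}.

Buchberger on the second generating set:
h_1 = -2xy + 1/2x + 3y - 1/2, LT = xy.
h_2 = -44x^2 - 8xy + 2x + 48y^2 - 8y + 42, LT = x^2.

S(h_1,h_2): lcm = x^2y. S = -1/4x^2 - 2/11xy^2 - 16/11xy + 1/4x + 12/11y^3 - 2/11y^2 + 21/22y.
  leading term x^2: subtract (1/176)·h_2 from -1/4x^2 - 2/11xy^2 - 16/11xy + 1/4x + 12/11y^3 - 2/11y^2 + 21/22y → -2/11xy^2 - 31/22xy + 21/88x + 12/11y^3 - 5/11y^2 + y - 21/88
  leading term xy^2: subtract (1/11y)·h_1 from -2/11xy^2 - 31/22xy + 21/88x + 12/11y^3 - 5/11y^2 + y - 21/88 → -16/11xy + 21/88x + 12/11y^3 - 8/11y^2 + 23/22y - 21/88
  leading term xy: subtract (8/11)·h_1 from -16/11xy + 21/88x + 12/11y^3 - 8/11y^2 + 23/22y - 21/88 → -1/8x + 12/11y^3 - 8/11y^2 - 25/22y + 1/8
  leading term x: no divisor's leading term divides it; move -1/8x to the remainder.
  leading term y^3: no divisor's leading term divides it; move 12/11y^3 to the remainder.
  leading term y^2: no divisor's leading term divides it; move -8/11y^2 to the remainder.
  leading term y: no divisor's leading term divides it; move -25/22y to the remainder.
  leading term 1: no divisor's leading term divides it; move 1/8 to the remainder.
  remainder -1/8x + 12/11y^3 - 8/11y^2 - 25/22y + 1/8 ≠ 0; add k_3 = -1/8x + 12/11y^3 - 8/11y^2 - 25/22y + 1/8 to the basis.

S(h_1,k_3): lcm = xy. S = -1/4x + 96/11y^4 - 64/11y^3 - 100/11y^2 - 1/2y + 1/4.
  leading term x: subtract (2)·k_3 from -1/4x + 96/11y^4 - 64/11y^3 - 100/11y^2 - 1/2y + 1/4 → 96/11y^4 - 8y^3 - 84/11y^2 + 39/22y
  leading term y^4: no divisor's leading term divides it; move 96/11y^4 to the remainder.
  leading term y^3: no divisor's leading term divides it; move -8y^3 to the remainder.
  leading term y^2: no divisor's leading term divides it; move -84/11y^2 to the remainder.
  leading term y: no divisor's leading term divides it; move 39/22y to the remainder.
  remainder 96/11y^4 - 8y^3 - 84/11y^2 + 39/22y ≠ 0; add k_4 = 96/11y^4 - 8y^3 - 84/11y^2 + 39/22y to the basis.

The other S-polynomials (S(h_2,k_3), S(h_1,k_4), S(h_2,k_4), S(k_3,k_4)) all reduce to 0 modulo the current basis, so we have a Gröbner basis.
Inter-reduce: drop elements whose leading term is divisible by another's, tail-reduce, and make monic.
Reduced Gröbner basis: {x - 96/11y^3 + 64/11y^2 + 100/11y - 1, y^4 - 11/12y^3 - 7/8y^2 + 13/64y}.

These differ, so the ideals are not equal.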